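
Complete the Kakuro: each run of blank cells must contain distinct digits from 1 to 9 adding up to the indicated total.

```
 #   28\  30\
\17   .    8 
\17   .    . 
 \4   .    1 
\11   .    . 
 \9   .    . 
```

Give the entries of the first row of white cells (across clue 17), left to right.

9 8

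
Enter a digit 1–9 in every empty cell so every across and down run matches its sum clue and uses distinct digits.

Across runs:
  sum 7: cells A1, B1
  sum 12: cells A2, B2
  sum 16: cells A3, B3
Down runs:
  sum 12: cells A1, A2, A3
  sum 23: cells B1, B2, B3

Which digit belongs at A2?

4

16 in 2 cells must be {7,9}; 23 in 3 cells must be {6,8,9}.
The 7 across and the 23 down share only 6, so B1 = 6.
Given what's placed, B3 must be 9 to fit the 16 across and 23 down.
A1 = 7 − 6 = 1 completes the 7 across.
B2 = 23 − 15 = 8 completes the 23 down.
A3 = 16 − 9 = 7 completes the 16 across.
A2 = 12 − 8 = 4 completes the 12 across.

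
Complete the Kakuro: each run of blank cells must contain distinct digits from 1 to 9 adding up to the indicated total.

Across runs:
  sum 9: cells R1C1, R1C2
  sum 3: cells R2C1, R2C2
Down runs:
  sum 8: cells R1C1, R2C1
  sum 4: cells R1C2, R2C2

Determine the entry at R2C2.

3 in 2 cells must be {1,2}; 4 in 2 cells must be {1,3}.
The 3 across and the 4 down share only 1, so R2C2 = 1.
R1C2 = 4 − 1 = 3 completes the 4 down.
R2C1 = 3 − 1 = 2 completes the 3 across.
R1C1 = 9 − 3 = 6 completes the 9 across.

1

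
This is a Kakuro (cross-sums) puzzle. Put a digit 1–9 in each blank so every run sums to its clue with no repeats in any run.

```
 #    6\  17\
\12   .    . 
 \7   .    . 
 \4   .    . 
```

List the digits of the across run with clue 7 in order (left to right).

2 5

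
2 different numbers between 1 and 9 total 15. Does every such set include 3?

No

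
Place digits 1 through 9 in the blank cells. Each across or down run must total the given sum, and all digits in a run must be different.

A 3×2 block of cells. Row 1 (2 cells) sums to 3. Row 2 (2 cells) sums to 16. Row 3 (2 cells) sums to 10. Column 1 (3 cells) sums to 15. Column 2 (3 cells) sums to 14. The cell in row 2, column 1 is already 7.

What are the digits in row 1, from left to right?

3 in 2 cells must be {1,2}; 16 in 2 cells must be {7,9}.
Given what's placed, (1,1) must be 2 to fit the 3 across and 15 down.
(1,2) = 3 − 2 = 1 completes the 3 across.
(2,2) = 16 − 7 = 9 completes the 16 across.
(3,1) = 15 − 9 = 6 completes the 15 down.
(3,2) = 10 − 6 = 4 completes the 10 across.

2, 1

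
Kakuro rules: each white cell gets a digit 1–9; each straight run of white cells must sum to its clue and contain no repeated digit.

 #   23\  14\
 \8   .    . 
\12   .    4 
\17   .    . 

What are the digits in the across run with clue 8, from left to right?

6 2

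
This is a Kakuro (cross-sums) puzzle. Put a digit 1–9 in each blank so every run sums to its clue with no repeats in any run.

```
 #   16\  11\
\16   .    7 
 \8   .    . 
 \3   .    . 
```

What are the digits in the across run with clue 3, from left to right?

16 in 2 cells must be {7,9}; 3 in 2 cells must be {1,2}.
R1C1 = 16 − 7 = 9 completes the 16 across.
Given what's placed, R3C2 must be 1 to fit the 3 across and 11 down.
R2C2 = 11 − 8 = 3 completes the 11 down.
R3C1 = 3 − 1 = 2 completes the 3 across.
R2C1 = 8 − 3 = 5 completes the 8 across.

2 1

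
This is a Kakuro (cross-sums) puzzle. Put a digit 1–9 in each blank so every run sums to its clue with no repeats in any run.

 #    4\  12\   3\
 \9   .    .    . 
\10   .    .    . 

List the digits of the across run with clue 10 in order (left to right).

4 in 2 cells must be {1,3}; 3 in 2 cells must be {1,2}.
Nothing is forced directly, so branch on R1C3, whose candidates are 1 or 2. If R1C3 = 2: that forces R2C3 = 1, R2C1 = 3, after which R2C2 would have to be in {6} for the 10 across but in {3,4,5,7,8,9} for the 12 down — contradiction. So R1C3 = 1.
Given what's placed, R1C1 must be 3 to fit the 9 across and 4 down.
R1C2 = 9 − 4 = 5 completes the 9 across.
R2C1 = 4 − 3 = 1 completes the 4 down.
R2C2 = 12 − 5 = 7 completes the 12 down.
R2C3 = 10 − 8 = 2 completes the 10 across.

1 7 2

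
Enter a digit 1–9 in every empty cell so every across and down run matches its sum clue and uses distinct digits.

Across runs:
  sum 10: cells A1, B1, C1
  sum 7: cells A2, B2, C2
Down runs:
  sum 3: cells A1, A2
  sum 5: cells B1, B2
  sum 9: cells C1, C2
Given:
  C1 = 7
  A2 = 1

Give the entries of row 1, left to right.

7 in 3 cells must be {1,2,4}; 3 in 2 cells must be {1,2}.
A1 = 3 − 1 = 2 completes the 3 down.
B1 = 10 − 9 = 1 completes the 10 across.
B2 = 5 − 1 = 4 completes the 5 down.
C2 = 7 − 5 = 2 completes the 7 across.

2 1 7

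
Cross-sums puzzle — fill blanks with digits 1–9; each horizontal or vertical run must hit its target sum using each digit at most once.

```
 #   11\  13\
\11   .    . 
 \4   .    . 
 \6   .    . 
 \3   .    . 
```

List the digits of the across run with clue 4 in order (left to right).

4 in 2 cells must be {1,3}; 3 in 2 cells must be {1,2}; 11 in 4 cells must be {1,2,3,5}.
Nothing is forced directly, so branch on R2C1, whose candidates are 1 or 3. If R2C1 = 1: that forces R2C2 = 3, R4C1 = 2, R4C2 = 1, R3C1 = 5, after which R3C2 would have to be in {1} for the 6 across but in {2,4,5,7} for the 13 down — contradiction. So R2C1 = 3.
R2C2 = 4 − 3 = 1 completes the 4 across.

3, 1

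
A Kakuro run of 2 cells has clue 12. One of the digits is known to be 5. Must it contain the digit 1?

No

The only way to make 12 from 2 distinct digits under that restriction is {5,7}, which does not contain 1.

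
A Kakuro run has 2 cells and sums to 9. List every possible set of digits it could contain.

{1,8}; {2,7}; {3,6}; {4,5}

2 distinct digits from 1–9 sum between 3 and 17.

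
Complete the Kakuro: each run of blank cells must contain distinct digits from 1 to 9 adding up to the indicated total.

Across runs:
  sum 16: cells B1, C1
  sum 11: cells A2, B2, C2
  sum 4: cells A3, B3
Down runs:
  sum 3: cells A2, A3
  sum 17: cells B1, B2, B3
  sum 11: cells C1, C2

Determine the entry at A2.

16 in 2 cells must be {7,9}; 4 in 2 cells must be {1,3}; 3 in 2 cells must be {1,2}.
The 4 across and the 3 down share only 1, so A3 = 1.
B3 = 4 − 1 = 3 completes the 4 across.
B1 = 9: the only remaining digit allowed by both the 16 across and the 17 down.
C1 = 16 − 9 = 7 completes the 16 across.
A2 = 3 − 1 = 2 completes the 3 down.
B2 = 17 − 12 = 5 completes the 17 down.
C2 = 11 − 7 = 4 completes the 11 across.

2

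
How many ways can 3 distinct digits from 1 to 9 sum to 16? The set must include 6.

3 distinct digits from 1–9 sum between 6 and 24.
Keeping only sets containing 6.
Enumerating: {1,6,9}, {2,6,8}, {3,6,7}.

3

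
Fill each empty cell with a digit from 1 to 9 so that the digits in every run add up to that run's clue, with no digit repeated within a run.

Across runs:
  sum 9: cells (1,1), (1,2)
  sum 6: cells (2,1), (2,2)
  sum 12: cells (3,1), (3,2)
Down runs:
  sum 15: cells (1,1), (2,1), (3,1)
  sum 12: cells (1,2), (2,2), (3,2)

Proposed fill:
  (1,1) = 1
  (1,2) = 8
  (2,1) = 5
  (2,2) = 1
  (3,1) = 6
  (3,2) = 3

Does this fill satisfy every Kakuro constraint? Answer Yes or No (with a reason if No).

No — the across run (3,1)–(3,2) sums to 9, not 12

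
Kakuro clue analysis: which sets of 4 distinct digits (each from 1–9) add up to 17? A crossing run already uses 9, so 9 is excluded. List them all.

4 distinct digits from 1–9 sum between 10 and 30.
Dropping sets that contain 9.

{1,2,6,8}; {1,3,5,8}; {1,3,6,7}; {1,4,5,7}; {2,3,4,8}; {2,3,5,7}; {2,4,5,6}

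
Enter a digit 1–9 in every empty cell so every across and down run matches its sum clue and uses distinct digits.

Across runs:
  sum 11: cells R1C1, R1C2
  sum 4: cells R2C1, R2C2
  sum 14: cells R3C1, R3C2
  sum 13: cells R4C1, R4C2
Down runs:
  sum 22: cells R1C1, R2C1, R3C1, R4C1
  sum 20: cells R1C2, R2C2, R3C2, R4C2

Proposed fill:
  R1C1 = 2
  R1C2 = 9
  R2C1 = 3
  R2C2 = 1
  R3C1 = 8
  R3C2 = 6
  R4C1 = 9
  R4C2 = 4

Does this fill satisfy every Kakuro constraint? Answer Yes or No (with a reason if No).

Across: 2+9=11; 3+1=4; 8+6=14; 9+4=13. Down: 2+3+8+9=22; 9+1+6+4=20. No digit repeats within any run.

Yes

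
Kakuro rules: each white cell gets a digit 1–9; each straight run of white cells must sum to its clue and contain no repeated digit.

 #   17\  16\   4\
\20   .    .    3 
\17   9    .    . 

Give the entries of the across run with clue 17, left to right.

17 in 2 cells must be {8,9}; 16 in 2 cells must be {7,9}; 4 in 2 cells must be {1,3}.
R1C1 = 17 − 9 = 8 completes the 17 down.
R1C2 = 20 − 11 = 9 completes the 20 across.
R2C2 = 16 − 9 = 7 completes the 16 down.
R2C3 = 17 − 16 = 1 completes the 17 across.

9, 7, 1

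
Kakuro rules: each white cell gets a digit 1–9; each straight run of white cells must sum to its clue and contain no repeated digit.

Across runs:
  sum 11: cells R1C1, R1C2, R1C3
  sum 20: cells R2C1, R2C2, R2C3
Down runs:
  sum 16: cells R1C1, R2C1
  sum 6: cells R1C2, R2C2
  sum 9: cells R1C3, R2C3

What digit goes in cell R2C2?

5

16 in 2 cells must be {7,9}.
The 11 across and the 16 down share only 7, so R1C1 = 7.
Given what's placed, R1C2 must be 1 to fit the 11 across and 6 down.
R1C3 = 11 − 8 = 3 completes the 11 across.
R2C1 = 16 − 7 = 9 completes the 16 down.
R2C2 = 6 − 1 = 5 completes the 6 down.
R2C3 = 20 − 14 = 6 completes the 20 across.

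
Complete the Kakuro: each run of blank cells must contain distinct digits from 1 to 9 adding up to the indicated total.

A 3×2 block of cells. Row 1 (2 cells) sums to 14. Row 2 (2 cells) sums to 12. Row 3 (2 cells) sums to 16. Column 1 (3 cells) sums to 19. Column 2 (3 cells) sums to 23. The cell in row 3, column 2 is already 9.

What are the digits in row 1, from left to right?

16 in 2 cells must be {7,9}; 23 in 3 cells must be {6,8,9}.
(2,2) = 8: the only remaining digit allowed by both the 12 across and the 23 down.
(3,1) = 16 − 9 = 7 completes the 16 across.
(1,2) = 23 − 17 = 6 completes the 23 down.
(2,1) = 12 − 8 = 4 completes the 12 across.
(1,1) = 14 − 6 = 8 completes the 14 across.

8, 6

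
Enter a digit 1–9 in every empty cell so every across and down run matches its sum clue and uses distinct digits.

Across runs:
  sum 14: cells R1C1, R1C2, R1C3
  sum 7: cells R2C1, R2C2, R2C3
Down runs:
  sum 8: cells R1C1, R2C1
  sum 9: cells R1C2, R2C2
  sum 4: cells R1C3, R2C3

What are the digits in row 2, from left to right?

2 4 1

7 in 3 cells must be {1,2,4}; 4 in 2 cells must be {1,3}.
The 7 across and the 4 down share only 1, so R2C3 = 1.
R1C3 = 4 − 1 = 3 completes the 4 down.
Given what's placed, R2C1 must be 2 to fit the 7 across and 8 down.
R2C2 = 7 − 3 = 4 completes the 7 across.
R1C1 = 8 − 2 = 6 completes the 8 down.
R1C2 = 14 − 9 = 5 completes the 14 across.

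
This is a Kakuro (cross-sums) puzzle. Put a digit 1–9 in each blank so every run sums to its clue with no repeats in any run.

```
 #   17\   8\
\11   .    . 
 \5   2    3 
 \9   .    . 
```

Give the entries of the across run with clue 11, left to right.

R1C2 = 4: the only remaining digit allowed by both the 11 across and the 8 down.
R3C2 = 8 − 7 = 1 completes the 8 down.
R1C1 = 11 − 4 = 7 completes the 11 across.
R3C1 = 9 − 1 = 8 completes the 9 across.

7 4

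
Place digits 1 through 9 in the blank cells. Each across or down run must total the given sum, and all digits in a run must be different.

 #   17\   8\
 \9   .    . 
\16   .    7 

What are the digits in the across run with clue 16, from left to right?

9 7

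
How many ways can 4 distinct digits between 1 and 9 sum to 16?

8

4 distinct digits from 1–9 sum between 10 and 30.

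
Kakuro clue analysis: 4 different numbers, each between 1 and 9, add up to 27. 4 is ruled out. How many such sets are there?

4 distinct digits from 1–9 sum between 10 and 30.
Dropping sets that contain 4.
Enumerating: {3,7,8,9}, {5,6,7,9}.

2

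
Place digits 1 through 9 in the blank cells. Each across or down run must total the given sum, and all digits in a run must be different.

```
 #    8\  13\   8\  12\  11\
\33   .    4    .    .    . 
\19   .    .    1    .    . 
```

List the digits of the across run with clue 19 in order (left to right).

R1C3 = 8 − 1 = 7 completes the 8 down.
R2C2 = 13 − 4 = 9 completes the 13 down.
R1C1 = 5: the only remaining digit allowed by both the 33 across and the 8 down.
R2C1 = 8 − 5 = 3 completes the 8 down.
Given what's placed, R2C4 must be 4 to fit the 19 across and 12 down.
R2C5 = 19 − 17 = 2 completes the 19 across.
R1C4 = 12 − 4 = 8 completes the 12 down.
R1C5 = 33 − 24 = 9 completes the 33 across.

3 9 1 4 2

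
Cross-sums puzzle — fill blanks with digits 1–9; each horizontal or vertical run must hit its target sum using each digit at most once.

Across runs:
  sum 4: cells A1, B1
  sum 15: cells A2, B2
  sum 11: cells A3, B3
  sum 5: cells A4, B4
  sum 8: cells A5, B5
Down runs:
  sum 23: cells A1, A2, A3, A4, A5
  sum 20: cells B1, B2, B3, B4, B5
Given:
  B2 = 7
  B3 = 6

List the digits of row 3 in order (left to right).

4 in 2 cells must be {1,3}.
B1 = 1: the only remaining digit allowed by both the 4 across and the 20 down.
A2 = 15 − 7 = 8 completes the 15 across.
A3 = 11 − 6 = 5 completes the 11 across.

5 6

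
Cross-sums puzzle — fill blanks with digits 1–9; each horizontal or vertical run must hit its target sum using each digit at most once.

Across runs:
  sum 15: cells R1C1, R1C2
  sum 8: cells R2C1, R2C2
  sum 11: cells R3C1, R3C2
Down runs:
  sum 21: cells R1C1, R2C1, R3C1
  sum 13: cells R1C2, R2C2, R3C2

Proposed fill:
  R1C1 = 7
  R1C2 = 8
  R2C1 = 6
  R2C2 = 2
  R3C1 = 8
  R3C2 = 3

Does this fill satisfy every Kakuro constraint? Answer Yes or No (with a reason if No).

Yes

Across: 7+8=15; 6+2=8; 8+3=11. Down: 7+6+8=21; 8+2+3=13. No digit repeats within any run.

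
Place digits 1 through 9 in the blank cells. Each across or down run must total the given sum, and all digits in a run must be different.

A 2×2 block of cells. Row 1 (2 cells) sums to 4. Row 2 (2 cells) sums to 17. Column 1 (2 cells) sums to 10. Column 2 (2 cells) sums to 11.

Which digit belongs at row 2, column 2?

4 in 2 cells must be {1,3}; 17 in 2 cells must be {8,9}.
The 4 across and the 11 down share only 3, so (1,2) = 3.
(2,2) = 11 − 3 = 8 completes the 11 down.
(1,1) = 4 − 3 = 1 completes the 4 across.
(2,1) = 17 − 8 = 9 completes the 17 across.

8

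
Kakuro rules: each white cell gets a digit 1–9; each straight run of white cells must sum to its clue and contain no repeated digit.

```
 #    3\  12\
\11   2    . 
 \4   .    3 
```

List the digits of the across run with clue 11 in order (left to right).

2 9

4 in 2 cells must be {1,3}; 3 in 2 cells must be {1,2}.
R1C2 = 11 − 2 = 9 completes the 11 across.
R2C1 = 4 − 3 = 1 completes the 4 across.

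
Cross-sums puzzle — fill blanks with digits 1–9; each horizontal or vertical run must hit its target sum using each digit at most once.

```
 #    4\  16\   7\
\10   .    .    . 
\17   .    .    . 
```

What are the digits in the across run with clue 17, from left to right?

3 9 5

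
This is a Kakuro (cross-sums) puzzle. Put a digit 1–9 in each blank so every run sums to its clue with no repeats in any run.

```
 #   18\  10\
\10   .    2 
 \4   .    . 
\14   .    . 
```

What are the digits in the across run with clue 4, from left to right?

1, 3

4 in 2 cells must be {1,3}.
R1C1 = 10 − 2 = 8 completes the 10 across.
Given what's placed, R3C2 must be 5 to fit the 14 across and 10 down.
R2C2 = 10 − 7 = 3 completes the 10 down.
R3C1 = 14 − 5 = 9 completes the 14 across.
R2C1 = 4 − 3 = 1 completes the 4 across.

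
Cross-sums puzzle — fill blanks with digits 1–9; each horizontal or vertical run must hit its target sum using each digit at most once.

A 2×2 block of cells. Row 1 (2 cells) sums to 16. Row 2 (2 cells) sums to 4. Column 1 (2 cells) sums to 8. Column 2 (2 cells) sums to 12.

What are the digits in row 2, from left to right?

16 in 2 cells must be {7,9}; 4 in 2 cells must be {1,3}.
The 16 across and the 8 down share only 7, so (1,1) = 7.
(1,2) = 16 − 7 = 9 completes the 16 across.
(2,1) = 8 − 7 = 1 completes the 8 down.
(2,2) = 4 − 1 = 3 completes the 4 across.

1, 3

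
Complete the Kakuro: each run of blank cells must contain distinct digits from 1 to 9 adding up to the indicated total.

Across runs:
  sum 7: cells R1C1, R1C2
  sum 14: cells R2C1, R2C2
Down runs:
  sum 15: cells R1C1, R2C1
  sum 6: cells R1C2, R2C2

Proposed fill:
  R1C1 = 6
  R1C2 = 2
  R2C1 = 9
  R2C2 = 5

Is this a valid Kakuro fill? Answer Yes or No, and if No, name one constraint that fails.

No — the down run R1C2–R2C2 sums to 7, not 6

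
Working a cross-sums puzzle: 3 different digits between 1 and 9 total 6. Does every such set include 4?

No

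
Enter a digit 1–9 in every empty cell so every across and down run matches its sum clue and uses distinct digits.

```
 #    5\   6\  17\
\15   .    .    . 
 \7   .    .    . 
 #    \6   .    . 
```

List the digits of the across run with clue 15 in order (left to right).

4 3 8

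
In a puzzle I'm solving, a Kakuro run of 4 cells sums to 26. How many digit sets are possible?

4 distinct digits from 1–9 sum between 10 and 30.
Enumerating: {2,7,8,9}, {3,6,8,9}, {4,5,8,9}, {4,6,7,9}, {5,6,7,8}.

5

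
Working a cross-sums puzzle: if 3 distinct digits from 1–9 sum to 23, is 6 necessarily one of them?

The only way to make 23 from 3 distinct digits is {6,8,9}, which contains 6.

Yes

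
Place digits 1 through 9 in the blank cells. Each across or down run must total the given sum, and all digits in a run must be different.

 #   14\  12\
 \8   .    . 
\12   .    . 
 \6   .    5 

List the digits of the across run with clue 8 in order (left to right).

R3C1 = 6 − 5 = 1 completes the 6 across.
Nothing is forced directly, so branch on R2C2, whose candidates are 3 or 4. If R2C2 = 3: then R1C2 would have to be in {1,2,3,5,6,7} for the 8 across but in {4} for the 12 down — contradiction. So R2C2 = 4.
R1C2 = 12 − 9 = 3 completes the 12 down.
R2C1 = 12 − 4 = 8 completes the 12 across.
R1C1 = 8 − 3 = 5 completes the 8 across.

5 3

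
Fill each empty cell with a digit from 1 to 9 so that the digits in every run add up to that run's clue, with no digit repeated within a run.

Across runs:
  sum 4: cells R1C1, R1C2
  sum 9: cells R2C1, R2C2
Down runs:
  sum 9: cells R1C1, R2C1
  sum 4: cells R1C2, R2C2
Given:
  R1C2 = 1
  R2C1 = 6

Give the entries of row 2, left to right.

6, 3

4 in 2 cells must be {1,3}.
R1C1 = 4 − 1 = 3 completes the 4 across.
R2C2 = 9 − 6 = 3 completes the 9 across.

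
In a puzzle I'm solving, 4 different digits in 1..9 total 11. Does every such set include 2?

The only way to make 11 from 4 distinct digits is {1,2,3,5}, which contains 2.

Yes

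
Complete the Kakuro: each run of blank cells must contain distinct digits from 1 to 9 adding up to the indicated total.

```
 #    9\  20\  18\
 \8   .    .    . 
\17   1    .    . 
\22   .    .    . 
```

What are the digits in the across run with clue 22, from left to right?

5 9 8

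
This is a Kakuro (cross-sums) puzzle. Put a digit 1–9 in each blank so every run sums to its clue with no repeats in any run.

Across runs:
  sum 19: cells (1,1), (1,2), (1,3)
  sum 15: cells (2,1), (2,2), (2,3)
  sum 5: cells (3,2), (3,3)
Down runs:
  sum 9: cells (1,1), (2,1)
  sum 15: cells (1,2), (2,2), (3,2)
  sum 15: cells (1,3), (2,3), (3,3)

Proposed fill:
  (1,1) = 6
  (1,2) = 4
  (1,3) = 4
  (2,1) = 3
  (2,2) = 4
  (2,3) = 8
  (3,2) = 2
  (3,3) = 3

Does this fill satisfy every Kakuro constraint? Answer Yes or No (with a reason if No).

No — the across run (1,1)–(1,3) sums to 14, not 19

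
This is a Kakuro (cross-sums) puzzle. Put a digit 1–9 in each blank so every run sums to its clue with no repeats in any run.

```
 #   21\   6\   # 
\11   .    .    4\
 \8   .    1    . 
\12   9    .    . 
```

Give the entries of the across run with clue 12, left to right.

9 2 1

6 in 3 cells must be {1,2,3}; 4 in 2 cells must be {1,3}.
Given what's placed, R2C3 must be 3 to fit the 8 across and 4 down.
Given what's placed, R3C2 must be 2 to fit the 12 across and 6 down.
R3C3 = 12 − 11 = 1 completes the 12 across.
R1C2 = 6 − 3 = 3 completes the 6 down.
R2C1 = 8 − 4 = 4 completes the 8 across.
R1C1 = 11 − 3 = 8 completes the 11 across.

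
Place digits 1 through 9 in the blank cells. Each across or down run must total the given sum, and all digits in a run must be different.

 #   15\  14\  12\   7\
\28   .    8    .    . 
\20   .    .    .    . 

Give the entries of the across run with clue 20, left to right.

9 6 3 2

R2C2 = 14 − 8 = 6 completes the 14 down.
No cell is forced outright now. R1C1 can only be 6 or 7 or 9 (the digits allowed by both its 28 across and its 15 down). If R1C1 = 7: that forces R1C4 = 4, R2C1 = 8, after which R2C4 would have to be in {1,2,4,5} for the 20 across but in {3} for the 7 down — contradiction. If R1C1 = 9: then R2C1 would have to be in {1,2,3,4,5,7,8,9} for the 20 across but in {6} for the 15 down — contradiction. So R1C1 = 6.
R1C4 = 5: the only remaining digit allowed by both the 28 across and the 7 down.
R2C1 = 15 − 6 = 9 completes the 15 down.
R2C4 = 7 − 5 = 2 completes the 7 down.
R1C3 = 28 − 19 = 9 completes the 28 across.
R2C3 = 20 − 17 = 3 completes the 20 across.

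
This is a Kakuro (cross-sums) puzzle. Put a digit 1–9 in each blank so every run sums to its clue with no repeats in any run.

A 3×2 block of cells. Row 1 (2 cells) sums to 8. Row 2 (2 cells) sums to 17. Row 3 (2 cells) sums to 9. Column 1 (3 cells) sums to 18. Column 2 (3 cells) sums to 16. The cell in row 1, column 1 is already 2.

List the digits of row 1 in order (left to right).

17 in 2 cells must be {8,9}.
(1,2) = 8 − 2 = 6 completes the 8 across.
Given what's placed, (2,1) must be 9 to fit the 17 across and 18 down.
(2,2) = 17 − 9 = 8 completes the 17 across.
(3,1) = 18 − 11 = 7 completes the 18 down.
(3,2) = 9 − 7 = 2 completes the 9 across.

2 6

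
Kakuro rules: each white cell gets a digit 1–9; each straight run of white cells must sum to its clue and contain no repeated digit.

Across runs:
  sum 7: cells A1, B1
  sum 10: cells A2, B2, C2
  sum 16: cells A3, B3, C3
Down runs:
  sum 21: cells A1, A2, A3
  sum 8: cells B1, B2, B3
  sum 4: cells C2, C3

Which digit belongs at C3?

3

4 in 2 cells must be {1,3}.
Nothing is forced directly, so branch on C2, whose candidates are 1 or 3. If C2 = 3: that forces C3 = 1, after which B3 would have to be in {6,7,8,9} for the 16 across but in {1,2,3,4,5} for the 8 down — contradiction. So C2 = 1.
C3 = 4 − 1 = 3 completes the 4 down.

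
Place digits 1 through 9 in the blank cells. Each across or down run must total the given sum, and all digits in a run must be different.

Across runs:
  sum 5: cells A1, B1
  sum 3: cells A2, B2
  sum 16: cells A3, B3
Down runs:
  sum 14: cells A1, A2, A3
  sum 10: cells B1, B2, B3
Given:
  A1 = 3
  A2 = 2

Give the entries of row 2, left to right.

2 1

3 in 2 cells must be {1,2}; 16 in 2 cells must be {7,9}.
B1 = 5 − 3 = 2 completes the 5 across.
B2 = 3 − 2 = 1 completes the 3 across.
A3 = 14 − 5 = 9 completes the 14 down.
B3 = 16 − 9 = 7 completes the 16 across.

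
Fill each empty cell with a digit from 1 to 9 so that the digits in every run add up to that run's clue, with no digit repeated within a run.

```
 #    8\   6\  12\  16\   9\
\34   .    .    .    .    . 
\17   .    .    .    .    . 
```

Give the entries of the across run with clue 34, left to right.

7 4 8 9 6

34 in 5 cells must be {4,6,7,8,9}; 16 in 2 cells must be {7,9}.
Only 4 fits R1C2 under both its across sum 34 and down sum 6.
R2C2 = 6 − 4 = 2 completes the 6 down.
Given what's placed, R2C4 must be 7 to fit the 17 across and 16 down.
R1C4 = 16 − 7 = 9 completes the 16 down.
No cell is forced outright now. R1C1 can only be 6 or 7 (the digits allowed by both its 34 across and its 8 down). If R1C1 = 6: then R2C1 would have to be in {1,3,4} for the 17 across but in {2} for the 8 down — contradiction. So R1C1 = 7.
Given what's placed, R1C3 must be 8 to fit the 34 across and 12 down.
R1C5 = 34 − 28 = 6 completes the 34 across.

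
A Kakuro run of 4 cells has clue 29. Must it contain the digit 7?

The only way to make 29 from 4 distinct digits is {5,7,8,9}, which contains 7.

Yes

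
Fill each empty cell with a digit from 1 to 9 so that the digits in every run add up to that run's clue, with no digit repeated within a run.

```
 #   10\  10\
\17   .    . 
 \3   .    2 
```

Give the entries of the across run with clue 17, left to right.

17 in 2 cells must be {8,9}; 3 in 2 cells must be {1,2}.
R1C2 = 10 − 2 = 8 completes the 10 down.
R2C1 = 3 − 2 = 1 completes the 3 across.
R1C1 = 17 − 8 = 9 completes the 17 across.

9 8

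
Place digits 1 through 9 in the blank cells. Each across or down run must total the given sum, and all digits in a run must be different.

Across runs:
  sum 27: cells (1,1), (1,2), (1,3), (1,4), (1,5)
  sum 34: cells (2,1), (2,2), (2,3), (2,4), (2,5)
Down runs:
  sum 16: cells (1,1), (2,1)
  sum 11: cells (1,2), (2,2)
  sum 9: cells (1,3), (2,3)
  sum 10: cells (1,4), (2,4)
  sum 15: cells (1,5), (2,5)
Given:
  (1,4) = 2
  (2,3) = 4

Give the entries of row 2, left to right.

34 in 5 cells must be {4,6,7,8,9}; 16 in 2 cells must be {7,9}.
(1,3) = 9 − 4 = 5 completes the 9 down.
(2,4) = 10 − 2 = 8 completes the 10 down.
Nothing is forced directly, so branch on (2,2), whose candidates are 6 or 7 or 9. If (2,2) = 6: then (1,2) would have to be in {3,4,7,8,9} for the 27 across but in {5} for the 11 down — contradiction. If (2,2) = 9: then (1,2) would have to be in {3,4,7,8,9} for the 27 across but in {2} for the 11 down — contradiction. So (2,2) = 7.
(1,2) = 11 − 7 = 4 completes the 11 down.
Given what's placed, (2,1) must be 9 to fit the 34 across and 16 down.
(2,5) = 34 − 28 = 6 completes the 34 across.

9, 7, 4, 8, 6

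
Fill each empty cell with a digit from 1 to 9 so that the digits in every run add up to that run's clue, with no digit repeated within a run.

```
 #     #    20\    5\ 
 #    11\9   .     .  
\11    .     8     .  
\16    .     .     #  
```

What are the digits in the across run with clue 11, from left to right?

16 in 2 cells must be {7,9}.
R2C1 = 2: the only remaining digit allowed by both the 11 across and the 11 down.
R2C3 = 11 − 10 = 1 completes the 11 across.
R3C1 = 11 − 2 = 9 completes the 11 down.
R3C2 = 16 − 9 = 7 completes the 16 across.
R1C2 = 20 − 15 = 5 completes the 20 down.
R1C3 = 9 − 5 = 4 completes the 9 across.

2 8 1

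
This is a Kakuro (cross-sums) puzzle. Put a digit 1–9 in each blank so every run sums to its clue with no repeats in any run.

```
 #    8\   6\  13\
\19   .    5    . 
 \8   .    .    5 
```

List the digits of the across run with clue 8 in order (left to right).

R1C1 = 6: the only remaining digit allowed by both the 19 across and the 8 down.
R1C3 = 19 − 11 = 8 completes the 19 across.
R2C1 = 8 − 6 = 2 completes the 8 down.
R2C2 = 8 − 7 = 1 completes the 8 across.

2 1 5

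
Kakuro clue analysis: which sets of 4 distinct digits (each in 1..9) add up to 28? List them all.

{4,7,8,9}; {5,6,8,9}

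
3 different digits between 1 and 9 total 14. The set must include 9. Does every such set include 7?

No

Counterexample: {1,4,9} sums to 14 under that restriction without using 7.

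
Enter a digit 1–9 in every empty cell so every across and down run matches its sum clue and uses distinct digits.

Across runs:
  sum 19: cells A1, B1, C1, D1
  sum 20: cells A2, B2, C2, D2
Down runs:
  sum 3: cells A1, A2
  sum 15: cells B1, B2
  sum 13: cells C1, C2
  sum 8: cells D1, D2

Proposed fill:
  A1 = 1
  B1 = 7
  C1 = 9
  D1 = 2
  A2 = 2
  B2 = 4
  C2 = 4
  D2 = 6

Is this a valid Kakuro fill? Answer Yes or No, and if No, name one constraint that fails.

No — the across run A2–D2 sums to 16, not 20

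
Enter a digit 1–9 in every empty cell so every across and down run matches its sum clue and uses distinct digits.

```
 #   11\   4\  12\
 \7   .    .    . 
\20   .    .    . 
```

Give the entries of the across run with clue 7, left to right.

2 1 4

7 in 3 cells must be {1,2,4}; 4 in 2 cells must be {1,3}.
The 7 across and the 4 down share only 1, so R1C2 = 1.
Given what's placed, R1C3 must be 4 to fit the 7 across and 12 down.
R2C2 = 4 − 1 = 3 completes the 4 down.
R2C3 = 12 − 4 = 8 completes the 12 down.
R1C1 = 7 − 5 = 2 completes the 7 across.
R2C1 = 20 − 11 = 9 completes the 20 across.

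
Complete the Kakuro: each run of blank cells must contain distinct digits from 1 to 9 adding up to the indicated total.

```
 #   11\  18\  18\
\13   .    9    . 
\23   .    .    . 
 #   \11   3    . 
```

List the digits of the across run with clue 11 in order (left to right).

3 8

23 in 3 cells must be {6,8,9}.
R1C1 = 3: the only remaining digit allowed by both the 13 across and the 11 down.
R1C3 = 13 − 12 = 1 completes the 13 across.
R2C1 = 11 − 3 = 8 completes the 11 down.
R2C2 = 18 − 12 = 6 completes the 18 down.
R2C3 = 23 − 14 = 9 completes the 23 across.
R3C3 = 11 − 3 = 8 completes the 11 across.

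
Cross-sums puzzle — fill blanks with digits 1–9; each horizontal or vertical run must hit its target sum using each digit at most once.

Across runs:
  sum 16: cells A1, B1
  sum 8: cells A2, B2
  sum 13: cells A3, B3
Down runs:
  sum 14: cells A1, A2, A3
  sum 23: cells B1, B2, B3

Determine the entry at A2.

16 in 2 cells must be {7,9}; 23 in 3 cells must be {6,8,9}.
The 16 across and the 23 down share only 9, so B1 = 9.
Given what's placed, B2 must be 6 to fit the 8 across and 23 down.
B3 = 23 − 15 = 8 completes the 23 down.
A1 = 16 − 9 = 7 completes the 16 across.
A2 = 8 − 6 = 2 completes the 8 across.
A3 = 13 − 8 = 5 completes the 13 across.

2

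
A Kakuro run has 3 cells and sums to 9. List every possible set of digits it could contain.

{1,2,6}; {1,3,5}; {2,3,4}

3 distinct digits from 1–9 sum between 6 and 24.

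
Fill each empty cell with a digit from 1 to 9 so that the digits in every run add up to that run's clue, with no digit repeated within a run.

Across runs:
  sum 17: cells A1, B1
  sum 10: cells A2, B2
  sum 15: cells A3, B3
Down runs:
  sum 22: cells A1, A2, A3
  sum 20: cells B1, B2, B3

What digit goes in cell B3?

9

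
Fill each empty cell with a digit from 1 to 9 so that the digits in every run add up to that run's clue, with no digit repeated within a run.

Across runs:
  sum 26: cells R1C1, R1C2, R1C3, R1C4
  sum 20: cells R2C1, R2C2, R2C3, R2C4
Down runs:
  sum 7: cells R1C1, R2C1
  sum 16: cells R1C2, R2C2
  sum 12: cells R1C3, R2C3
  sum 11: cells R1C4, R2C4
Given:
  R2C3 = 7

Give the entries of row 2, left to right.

1, 9, 7, 3

16 in 2 cells must be {7,9}.
R1C3 = 12 − 7 = 5 completes the 12 down.
Given what's placed, R2C2 must be 9 to fit the 20 across and 16 down.
Given what's placed, R2C4 must be 3 to fit the 20 across and 11 down.
R1C2 = 16 − 9 = 7 completes the 16 down.
R1C4 = 11 − 3 = 8 completes the 11 down.
R2C1 = 20 − 19 = 1 completes the 20 across.
R1C1 = 26 − 20 = 6 completes the 26 across.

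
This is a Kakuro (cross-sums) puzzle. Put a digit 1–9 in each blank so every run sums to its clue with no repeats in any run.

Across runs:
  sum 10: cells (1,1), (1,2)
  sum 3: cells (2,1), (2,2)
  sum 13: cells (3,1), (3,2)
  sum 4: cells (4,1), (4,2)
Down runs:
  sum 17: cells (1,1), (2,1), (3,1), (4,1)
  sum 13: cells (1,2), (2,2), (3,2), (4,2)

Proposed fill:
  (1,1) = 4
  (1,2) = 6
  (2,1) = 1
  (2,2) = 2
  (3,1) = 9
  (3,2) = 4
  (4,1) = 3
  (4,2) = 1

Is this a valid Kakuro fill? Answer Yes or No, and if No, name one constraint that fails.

Yes

Across: 4+6=10; 1+2=3; 9+4=13; 3+1=4. Down: 4+1+9+3=17; 6+2+4+1=13. No digit repeats within any run.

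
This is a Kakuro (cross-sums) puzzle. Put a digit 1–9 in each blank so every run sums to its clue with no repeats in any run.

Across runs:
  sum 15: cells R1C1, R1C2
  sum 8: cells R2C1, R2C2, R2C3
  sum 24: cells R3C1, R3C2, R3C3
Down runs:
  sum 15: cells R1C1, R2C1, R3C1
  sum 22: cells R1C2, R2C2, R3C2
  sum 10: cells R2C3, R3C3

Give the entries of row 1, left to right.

6 9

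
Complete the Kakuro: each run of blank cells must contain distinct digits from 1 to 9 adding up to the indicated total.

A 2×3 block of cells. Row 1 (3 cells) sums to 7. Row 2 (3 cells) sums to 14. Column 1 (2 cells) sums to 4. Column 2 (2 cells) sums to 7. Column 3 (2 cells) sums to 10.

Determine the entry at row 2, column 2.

5

7 in 3 cells must be {1,2,4}; 4 in 2 cells must be {1,3}.
The 7 across and the 4 down share only 1, so (1,1) = 1.
(2,1) = 4 − 1 = 3 completes the 4 down.
Nothing is forced directly, so branch on (1,2), whose candidates are 2 or 4. If (1,2) = 4: that forces (1,3) = 2, after which (2,2) would have to be in {2,4,5,6,7,9} for the 14 across but in {3} for the 7 down — contradiction. So (1,2) = 2.
(1,3) = 7 − 3 = 4 completes the 7 across.
(2,2) = 7 − 2 = 5 completes the 7 down.
(2,3) = 14 − 8 = 6 completes the 14 across.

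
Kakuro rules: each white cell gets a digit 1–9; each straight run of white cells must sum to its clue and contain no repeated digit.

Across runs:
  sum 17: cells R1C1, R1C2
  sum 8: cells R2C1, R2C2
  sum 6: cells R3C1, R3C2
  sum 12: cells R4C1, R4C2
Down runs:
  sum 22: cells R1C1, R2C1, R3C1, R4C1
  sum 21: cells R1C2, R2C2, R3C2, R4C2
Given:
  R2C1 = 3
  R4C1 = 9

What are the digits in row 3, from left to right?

2 4

17 in 2 cells must be {8,9}.
Given what's placed, R1C1 must be 8 to fit the 17 across and 22 down.
R1C2 = 17 − 8 = 9 completes the 17 across.
R2C2 = 8 − 3 = 5 completes the 8 across.
R3C1 = 22 − 20 = 2 completes the 22 down.
R3C2 = 6 − 2 = 4 completes the 6 across.
R4C2 = 12 − 9 = 3 completes the 12 across.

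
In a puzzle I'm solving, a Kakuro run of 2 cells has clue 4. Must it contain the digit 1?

Yes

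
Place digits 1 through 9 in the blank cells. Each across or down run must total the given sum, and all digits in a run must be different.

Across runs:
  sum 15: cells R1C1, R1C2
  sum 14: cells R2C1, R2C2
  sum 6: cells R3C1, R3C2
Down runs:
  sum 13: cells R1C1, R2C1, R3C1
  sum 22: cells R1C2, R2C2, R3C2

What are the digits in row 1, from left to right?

7 8

The 6 across and the 22 down share only 5, so R3C2 = 5.
R3C1 = 6 − 5 = 1 completes the 6 across.
Nothing is forced directly, so branch on R1C2, whose candidates are 8 or 9. If R1C2 = 9: then R1C1 would have to be in {6} for the 15 across but in {3,4,5,7,8,9} for the 13 down — contradiction. So R1C2 = 8.
R1C1 = 15 − 8 = 7 completes the 15 across.
R2C1 = 13 − 8 = 5 completes the 13 down.
R2C2 = 14 − 5 = 9 completes the 14 across.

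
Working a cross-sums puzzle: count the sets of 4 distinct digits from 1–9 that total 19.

11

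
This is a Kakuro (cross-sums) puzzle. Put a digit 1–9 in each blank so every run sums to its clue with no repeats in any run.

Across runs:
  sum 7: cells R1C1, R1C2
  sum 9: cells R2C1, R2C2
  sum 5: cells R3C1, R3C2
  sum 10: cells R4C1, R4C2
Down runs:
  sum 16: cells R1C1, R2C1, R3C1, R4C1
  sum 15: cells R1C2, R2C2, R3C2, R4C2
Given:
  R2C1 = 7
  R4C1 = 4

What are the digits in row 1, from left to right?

3, 4

R2C2 = 9 − 7 = 2 completes the 9 across.
R4C2 = 10 − 4 = 6 completes the 10 across.
No cell is forced outright now. R1C1 can only be 2 or 3 (the digits allowed by both its 7 across and its 16 down). If R1C1 = 2: then R1C2 would have to be in {5} for the 7 across but in {3,4} for the 15 down — contradiction. So R1C1 = 3.
R1C2 = 7 − 3 = 4 completes the 7 across.
R3C1 = 16 − 14 = 2 completes the 16 down.
R3C2 = 5 − 2 = 3 completes the 5 across.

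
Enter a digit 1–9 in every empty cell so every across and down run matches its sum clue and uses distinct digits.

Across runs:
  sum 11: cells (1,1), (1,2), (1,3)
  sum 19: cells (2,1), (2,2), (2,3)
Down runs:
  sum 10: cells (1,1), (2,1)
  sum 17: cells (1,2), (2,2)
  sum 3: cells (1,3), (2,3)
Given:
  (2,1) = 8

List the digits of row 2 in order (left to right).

17 in 2 cells must be {8,9}; 3 in 2 cells must be {1,2}.
(1,1) = 10 − 8 = 2 completes the 10 down.
Given what's placed, (1,2) must be 8 to fit the 11 across and 17 down.
(1,3) = 11 − 10 = 1 completes the 11 across.
(2,2) = 17 − 8 = 9 completes the 17 down.
(2,3) = 19 − 17 = 2 completes the 19 across.

8 9 2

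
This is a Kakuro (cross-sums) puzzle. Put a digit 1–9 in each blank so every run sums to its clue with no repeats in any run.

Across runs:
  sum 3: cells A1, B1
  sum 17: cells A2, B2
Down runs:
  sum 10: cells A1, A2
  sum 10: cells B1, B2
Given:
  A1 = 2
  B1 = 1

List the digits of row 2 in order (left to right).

3 in 2 cells must be {1,2}; 17 in 2 cells must be {8,9}.
A2 = 10 − 2 = 8 completes the 10 down.
B2 = 17 − 8 = 9 completes the 17 across.

8 9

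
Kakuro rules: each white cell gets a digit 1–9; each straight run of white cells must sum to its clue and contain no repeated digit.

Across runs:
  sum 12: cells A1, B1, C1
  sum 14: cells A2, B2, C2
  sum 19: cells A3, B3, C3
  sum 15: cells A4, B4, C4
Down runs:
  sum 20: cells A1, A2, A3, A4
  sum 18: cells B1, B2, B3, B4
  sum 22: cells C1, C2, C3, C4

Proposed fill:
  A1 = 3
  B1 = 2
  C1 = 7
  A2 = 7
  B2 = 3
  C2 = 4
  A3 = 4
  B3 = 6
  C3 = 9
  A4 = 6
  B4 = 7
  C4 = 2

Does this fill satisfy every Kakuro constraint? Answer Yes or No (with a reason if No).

Yes

Across: 3+2+7=12; 7+3+4=14; 4+6+9=19; 6+7+2=15. Down: 3+7+4+6=20; 2+3+6+7=18; 7+4+9+2=22. No digit repeats within any run.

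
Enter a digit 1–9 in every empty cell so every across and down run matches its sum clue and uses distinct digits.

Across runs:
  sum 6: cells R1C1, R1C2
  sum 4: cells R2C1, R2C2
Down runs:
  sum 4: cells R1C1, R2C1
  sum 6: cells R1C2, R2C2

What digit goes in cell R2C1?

4 in 2 cells must be {1,3}.
The 6 across and the 4 down share only 1, so R1C1 = 1.
R1C2 = 6 − 1 = 5 completes the 6 across.
R2C1 = 4 − 1 = 3 completes the 4 down.
R2C2 = 4 − 3 = 1 completes the 4 across.

3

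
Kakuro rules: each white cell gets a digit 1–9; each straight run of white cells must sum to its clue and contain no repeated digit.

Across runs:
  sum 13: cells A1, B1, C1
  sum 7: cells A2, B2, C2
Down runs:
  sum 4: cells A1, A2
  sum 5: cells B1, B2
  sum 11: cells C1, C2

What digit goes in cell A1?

3

7 in 3 cells must be {1,2,4}; 4 in 2 cells must be {1,3}.
The 7 across and the 4 down share only 1, so A2 = 1.
A1 = 4 − 1 = 3 completes the 4 down.
Nothing is forced directly, so branch on B2, whose candidates are 2 or 4. If B2 = 2: then B1 would have to be in {1,2,4,6,8,9} for the 13 across but in {3} for the 5 down — contradiction. So B2 = 4.
B1 = 5 − 4 = 1 completes the 5 down.
C1 = 13 − 4 = 9 completes the 13 across.
C2 = 7 − 5 = 2 completes the 7 across.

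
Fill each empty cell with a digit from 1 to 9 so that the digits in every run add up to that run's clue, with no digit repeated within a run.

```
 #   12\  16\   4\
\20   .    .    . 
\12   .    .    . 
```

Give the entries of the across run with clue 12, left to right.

4 7 1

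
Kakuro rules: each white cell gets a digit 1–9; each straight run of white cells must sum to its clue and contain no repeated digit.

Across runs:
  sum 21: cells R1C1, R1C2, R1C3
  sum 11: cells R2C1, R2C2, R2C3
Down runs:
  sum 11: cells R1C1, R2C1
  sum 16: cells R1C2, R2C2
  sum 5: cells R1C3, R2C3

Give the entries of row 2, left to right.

3, 7, 1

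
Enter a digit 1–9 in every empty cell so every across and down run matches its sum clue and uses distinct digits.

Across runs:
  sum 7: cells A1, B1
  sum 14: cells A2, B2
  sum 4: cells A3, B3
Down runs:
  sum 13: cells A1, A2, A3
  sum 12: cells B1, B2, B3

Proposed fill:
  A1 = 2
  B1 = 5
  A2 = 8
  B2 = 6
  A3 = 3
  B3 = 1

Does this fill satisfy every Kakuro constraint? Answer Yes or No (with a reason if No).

Yes

Across: 2+5=7; 8+6=14; 3+1=4. Down: 2+8+3=13; 5+6+1=12. No digit repeats within any run.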